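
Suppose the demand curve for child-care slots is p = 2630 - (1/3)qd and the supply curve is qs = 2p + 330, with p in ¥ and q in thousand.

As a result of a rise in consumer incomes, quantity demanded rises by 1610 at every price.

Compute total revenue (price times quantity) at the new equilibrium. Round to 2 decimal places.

Before the shock: 7890 - 3p = 2p + 330 ⇒ 7560 = 5p ⇒ p = 1512, q = 3354.
The new curves are qd = 9500 - 3p (demand) and qs = 2p + 330 (supply).
Setting them equal: 9500 - 3p = 2p + 330 → 9170 = 5p, so p = 1834 and q = 3998.
New expenditure = 1834 × 3998 = 7332332.00.

7332332.00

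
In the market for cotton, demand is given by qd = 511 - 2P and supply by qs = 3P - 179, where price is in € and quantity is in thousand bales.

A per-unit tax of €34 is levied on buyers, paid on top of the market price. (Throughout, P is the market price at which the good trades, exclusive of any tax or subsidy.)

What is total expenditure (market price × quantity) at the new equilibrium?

24158.48

Original equilibrium: 511 - 2P = 3P - 179 gives 690 = 5P, so P = 138 and q = 235.
Since buyers pay the price plus the tax, the effective demand curve becomes qd = 443 - 2P.
Equate the new curves: 443 - 2P = 3P - 179, giving 622 = 5P, P = 124.4, q = 194.2.
New expenditure = 124.4 × 194.2 = 24158.48.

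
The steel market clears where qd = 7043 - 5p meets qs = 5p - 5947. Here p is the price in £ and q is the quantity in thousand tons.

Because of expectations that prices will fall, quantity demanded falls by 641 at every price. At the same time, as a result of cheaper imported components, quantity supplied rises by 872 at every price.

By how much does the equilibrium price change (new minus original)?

Initially, 7043 - 5p = 5p - 5947, so 12990 = 10p and p = 1299, q = 548.
After the shift, demand is qd = 6402 - 5p and supply is qs = 5p - 5075.
Setting them equal: 6402 - 5p = 5p - 5075 → 11477 = 10p, so p = 1147.7 and q = 663.5.
Δp = 1147.7 − 1299 = -151.3.

-151.3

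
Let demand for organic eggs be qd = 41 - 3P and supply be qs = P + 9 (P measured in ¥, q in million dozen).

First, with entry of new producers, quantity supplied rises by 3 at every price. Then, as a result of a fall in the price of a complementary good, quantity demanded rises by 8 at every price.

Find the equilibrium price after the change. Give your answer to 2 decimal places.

Original equilibrium: 41 - 3P = P + 9 gives 32 = 4P, so P = 8 and q = 17.
The shock moves the curves to qd = 49 - 3P and qs = P + 12.
Clearing the new market: 49 - 3P = P + 12, so P = 9.25 and q = 21.25.

9.25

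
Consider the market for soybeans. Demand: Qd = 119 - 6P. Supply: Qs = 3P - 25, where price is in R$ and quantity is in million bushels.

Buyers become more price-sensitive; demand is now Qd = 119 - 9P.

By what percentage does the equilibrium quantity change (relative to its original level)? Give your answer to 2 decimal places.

Initially, 119 - 6P = 3P - 25, so 144 = 9P and P = 16, Q = 23.
With the change applied: demand Qd = 119 - 9P, supply Qs = 3P - 25.
New equilibrium: 119 - 9P = 3P - 25 ⇒ 144 = 12P ⇒ P = 12, Q = 11.
%ΔQ = (11 − 23) / 23 × 100 = -52.17%.

-52.17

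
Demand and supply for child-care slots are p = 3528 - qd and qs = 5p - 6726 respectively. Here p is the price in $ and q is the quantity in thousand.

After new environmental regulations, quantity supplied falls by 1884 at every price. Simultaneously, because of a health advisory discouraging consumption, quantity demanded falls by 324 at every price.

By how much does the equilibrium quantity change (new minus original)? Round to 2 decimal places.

Solve the original market: 3528 - p = 5p - 6726, hence p = 1709 and q = 1819.
The shock moves the curves to qd = 3204 - p and qs = 5p - 8610.
Clearing the new market: 3204 - p = 5p - 8610, so p = 1969 and q = 1235.
Δq = 1235 − 1819 = -584.00.

-584.00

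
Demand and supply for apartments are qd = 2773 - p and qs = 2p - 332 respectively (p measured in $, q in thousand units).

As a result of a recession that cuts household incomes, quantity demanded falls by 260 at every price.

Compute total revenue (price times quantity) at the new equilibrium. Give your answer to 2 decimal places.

Solve the original market: 2773 - p = 2p - 332, hence p = 1035 and q = 1738.
With the change applied: demand qd = 2513 - p, supply qs = 2p - 332.
Equate the new curves: 2513 - p = 2p - 332, giving 2845 = 3p, p = 2845/3 ≈ 948.3333, q = 4694/3 ≈ 1564.6667.
New expenditure = 948.3333 × 1564.6667 = 1483825.56.

1483825.56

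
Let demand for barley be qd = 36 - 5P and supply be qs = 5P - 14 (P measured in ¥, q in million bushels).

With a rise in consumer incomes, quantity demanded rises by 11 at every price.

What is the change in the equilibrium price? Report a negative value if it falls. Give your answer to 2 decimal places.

+1.10

Initially, 36 - 5P = 5P - 14, so 50 = 10P and P = 5, q = 11.
With the change applied: demand qd = 47 - 5P, supply qs = 5P - 14.
New equilibrium: 47 - 5P = 5P - 14 ⇒ 61 = 10P ⇒ P = 6.1, q = 16.5.
ΔP = 6.1 − 5 = +1.10.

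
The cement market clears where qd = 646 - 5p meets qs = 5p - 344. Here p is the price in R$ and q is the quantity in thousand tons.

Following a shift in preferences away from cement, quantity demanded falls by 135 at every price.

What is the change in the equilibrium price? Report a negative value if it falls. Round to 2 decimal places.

-13.50

Before the shock: 646 - 5p = 5p - 344 ⇒ 990 = 10p ⇒ p = 99, q = 151.
With the change applied: demand qd = 511 - 5p, supply qs = 5p - 344.
Equate the new curves: 511 - 5p = 5p - 344, giving 855 = 10p, p = 85.5, q = 83.5.
Δp = 85.5 − 99 = -13.50.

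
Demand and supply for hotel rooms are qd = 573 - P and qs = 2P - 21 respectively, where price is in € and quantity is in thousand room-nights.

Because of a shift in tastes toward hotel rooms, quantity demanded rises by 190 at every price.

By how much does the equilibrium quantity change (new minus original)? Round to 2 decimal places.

Before the shock: 573 - P = 2P - 21 ⇒ 594 = 3P ⇒ P = 198, q = 375.
After the shift, demand is qd = 763 - P and supply is qs = 2P - 21.
Setting them equal: 763 - P = 2P - 21 → 784 = 3P, so P = 784/3 ≈ 261.3333 and q = 1505/3 ≈ 501.6667.
Δq = 501.6667 − 375 = +126.67.

+126.67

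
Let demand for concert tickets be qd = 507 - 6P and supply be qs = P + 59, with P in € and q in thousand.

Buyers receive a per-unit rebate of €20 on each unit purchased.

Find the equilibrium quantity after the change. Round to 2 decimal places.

Original equilibrium: 507 - 6P = P + 59 gives 448 = 7P, so P = 64 and q = 123.
Since buyers' out-of-pocket price is the market price minus the rebate, the effective demand curve becomes qd = 627 - 6P.
Setting them equal: 627 - 6P = P + 59 → 568 = 7P, so P = 568/7 ≈ 81.1429 and q = 981/7 ≈ 140.1429.

140.14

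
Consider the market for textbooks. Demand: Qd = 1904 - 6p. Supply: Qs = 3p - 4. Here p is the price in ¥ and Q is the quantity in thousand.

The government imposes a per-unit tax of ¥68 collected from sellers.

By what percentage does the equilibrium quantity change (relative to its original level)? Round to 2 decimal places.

Initially, 1904 - 6p = 3p - 4, so 1908 = 9p and p = 212, Q = 632.
Since sellers keep the price net of the tax, the effective supply curve becomes Qs = 3p - 208.
Setting them equal: 1904 - 6p = 3p - 208 → 2112 = 9p, so p = 704/3 ≈ 234.6667 and Q = 496.
%ΔQ = (496 − 632) / 632 × 100 = -21.52%.

-21.52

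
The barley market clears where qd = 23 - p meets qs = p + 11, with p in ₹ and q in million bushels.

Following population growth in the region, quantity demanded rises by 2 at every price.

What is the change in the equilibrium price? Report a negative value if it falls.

Solve the original market: 23 - p = p + 11, hence p = 6 and q = 17.
After the shift, demand is qd = 25 - p and supply is qs = p + 11.
Clearing the new market: 25 - p = p + 11, so p = 7 and q = 18.
Δp = 7 − 6 = +1.

+1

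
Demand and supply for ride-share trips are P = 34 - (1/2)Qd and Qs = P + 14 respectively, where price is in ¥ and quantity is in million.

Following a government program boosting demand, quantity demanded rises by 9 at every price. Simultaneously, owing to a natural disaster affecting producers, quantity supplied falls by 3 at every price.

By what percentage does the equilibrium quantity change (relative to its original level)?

+3.125

Before the shock: 68 - 2P = P + 14 ⇒ 54 = 3P ⇒ P = 18, Q = 32.
With the change applied: demand Qd = 77 - 2P, supply Qs = P + 11.
Equate the new curves: 77 - 2P = P + 11, giving 66 = 3P, P = 22, Q = 33.
%ΔQ = (33 − 32) / 32 × 100 = +3.125%.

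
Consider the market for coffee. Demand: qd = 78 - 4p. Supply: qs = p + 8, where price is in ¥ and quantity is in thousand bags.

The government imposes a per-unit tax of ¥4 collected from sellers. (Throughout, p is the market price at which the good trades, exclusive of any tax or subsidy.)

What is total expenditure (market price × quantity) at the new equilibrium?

Solve the original market: 78 - 4p = p + 8, hence p = 14 and q = 22.
Since sellers keep the price net of the tax, the effective supply curve becomes qs = p + 4.
Setting them equal: 78 - 4p = p + 4 → 74 = 5p, so p = 14.8 and q = 18.8.
New expenditure = 14.8 × 18.8 = 278.24.

278.24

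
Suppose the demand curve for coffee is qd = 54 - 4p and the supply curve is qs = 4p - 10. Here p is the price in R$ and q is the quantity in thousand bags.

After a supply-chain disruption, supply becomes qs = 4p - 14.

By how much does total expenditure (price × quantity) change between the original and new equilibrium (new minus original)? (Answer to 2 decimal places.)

-6.00

Initially, 54 - 4p = 4p - 10, so 64 = 8p and p = 8, q = 22.
With the change applied: demand qd = 54 - 4p, supply qs = 4p - 14.
Clearing the new market: 54 - 4p = 4p - 14, so p = 8.5 and q = 20.
Expenditure moves from 8×22 = 176 to 8.5×20 = 170; change = -6.00.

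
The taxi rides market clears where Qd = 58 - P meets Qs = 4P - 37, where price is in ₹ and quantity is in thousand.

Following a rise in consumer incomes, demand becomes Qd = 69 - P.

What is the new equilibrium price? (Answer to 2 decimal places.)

Original equilibrium: 58 - P = 4P - 37 gives 95 = 5P, so P = 19 and Q = 39.
With the change applied: demand Qd = 69 - P, supply Qs = 4P - 37.
New equilibrium: 69 - P = 4P - 37 ⇒ 106 = 5P ⇒ P = 21.2, Q = 47.8.

21.20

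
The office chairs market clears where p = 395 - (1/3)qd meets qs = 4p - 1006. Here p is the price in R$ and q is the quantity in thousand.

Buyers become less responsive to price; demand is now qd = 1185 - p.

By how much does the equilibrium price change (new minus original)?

+125.2

Before the shock: 1185 - 3p = 4p - 1006 ⇒ 2191 = 7p ⇒ p = 313, q = 246.
After the shift, demand is qd = 1185 - p and supply is qs = 4p - 1006.
Clearing the new market: 1185 - p = 4p - 1006, so p = 438.2 and q = 746.8.
Δp = 438.2 − 313 = +125.2.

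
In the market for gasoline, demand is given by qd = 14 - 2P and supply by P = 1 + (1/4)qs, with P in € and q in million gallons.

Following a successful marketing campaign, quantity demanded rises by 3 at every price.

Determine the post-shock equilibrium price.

3.5

Before the shock: 14 - 2P = 4P - 4 ⇒ 18 = 6P ⇒ P = 3, q = 8.
The new curves are qd = 17 - 2P (demand) and qs = 4P - 4 (supply).
Equate the new curves: 17 - 2P = 4P - 4, giving 21 = 6P, P = 3.5, q = 10.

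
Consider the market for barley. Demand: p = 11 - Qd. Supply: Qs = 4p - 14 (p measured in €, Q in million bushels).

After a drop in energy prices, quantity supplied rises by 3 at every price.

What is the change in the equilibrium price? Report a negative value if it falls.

Before the shock: 11 - p = 4p - 14 ⇒ 25 = 5p ⇒ p = 5, Q = 6.
The shock moves the curves to Qd = 11 - p and Qs = 4p - 11.
New equilibrium: 11 - p = 4p - 11 ⇒ 22 = 5p ⇒ p = 4.4, Q = 6.6.
Δp = 4.4 − 5 = -0.6.

-0.6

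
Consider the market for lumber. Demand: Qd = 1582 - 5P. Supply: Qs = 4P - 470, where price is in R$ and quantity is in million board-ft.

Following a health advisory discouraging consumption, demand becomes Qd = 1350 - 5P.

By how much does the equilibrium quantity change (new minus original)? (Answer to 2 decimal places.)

Original equilibrium: 1582 - 5P = 4P - 470 gives 2052 = 9P, so P = 228 and Q = 442.
The shock moves the curves to Qd = 1350 - 5P and Qs = 4P - 470.
Setting them equal: 1350 - 5P = 4P - 470 → 1820 = 9P, so P = 1820/9 ≈ 202.2222 and Q = 3050/9 ≈ 338.8889.
ΔQ = 338.8889 − 442 = -103.11.

-103.11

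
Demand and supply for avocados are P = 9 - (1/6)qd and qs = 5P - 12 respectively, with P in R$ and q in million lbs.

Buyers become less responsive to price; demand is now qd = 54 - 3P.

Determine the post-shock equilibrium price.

8.25

Original equilibrium: 54 - 6P = 5P - 12 gives 66 = 11P, so P = 6 and q = 18.
The new curves are qd = 54 - 3P (demand) and qs = 5P - 12 (supply).
New equilibrium: 54 - 3P = 5P - 12 ⇒ 66 = 8P ⇒ P = 8.25, q = 29.25.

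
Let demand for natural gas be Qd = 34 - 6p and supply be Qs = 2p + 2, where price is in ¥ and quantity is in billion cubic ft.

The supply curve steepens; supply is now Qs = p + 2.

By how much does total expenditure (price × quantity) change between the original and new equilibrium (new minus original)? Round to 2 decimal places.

-9.96

Original equilibrium: 34 - 6p = 2p + 2 gives 32 = 8p, so p = 4 and Q = 10.
The new curves are Qd = 34 - 6p (demand) and Qs = p + 2 (supply).
Equate the new curves: 34 - 6p = p + 2, giving 32 = 7p, p = 32/7 ≈ 4.5714, Q = 46/7 ≈ 6.5714.
Expenditure moves from 4×10 = 40 to 4.5714×6.5714 = 30.0408; change = -9.96.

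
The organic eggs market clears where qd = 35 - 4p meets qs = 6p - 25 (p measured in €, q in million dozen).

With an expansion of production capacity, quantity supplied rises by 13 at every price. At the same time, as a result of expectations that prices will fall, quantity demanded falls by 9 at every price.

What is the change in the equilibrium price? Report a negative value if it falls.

-2.2

Original equilibrium: 35 - 4p = 6p - 25 gives 60 = 10p, so p = 6 and q = 11.
After the shift, demand is qd = 26 - 4p and supply is qs = 6p - 12.
Clearing the new market: 26 - 4p = 6p - 12, so p = 3.8 and q = 10.8.
Δp = 3.8 − 6 = -2.2.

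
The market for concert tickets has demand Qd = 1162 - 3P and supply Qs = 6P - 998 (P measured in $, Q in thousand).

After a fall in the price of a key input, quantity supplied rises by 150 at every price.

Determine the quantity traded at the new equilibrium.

Original equilibrium: 1162 - 3P = 6P - 998 gives 2160 = 9P, so P = 240 and Q = 442.
The new curves are Qd = 1162 - 3P (demand) and Qs = 6P - 848 (supply).
Equate the new curves: 1162 - 3P = 6P - 848, giving 2010 = 9P, P = 670/3 ≈ 223.3333, Q = 492.

492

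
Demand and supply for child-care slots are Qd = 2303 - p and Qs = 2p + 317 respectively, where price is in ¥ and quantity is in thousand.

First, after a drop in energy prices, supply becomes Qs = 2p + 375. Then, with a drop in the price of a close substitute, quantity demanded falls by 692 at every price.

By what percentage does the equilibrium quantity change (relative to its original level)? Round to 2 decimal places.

Before the shock: 2303 - p = 2p + 317 ⇒ 1986 = 3p ⇒ p = 662, Q = 1641.
The shock moves the curves to Qd = 1611 - p and Qs = 2p + 375.
Clearing the new market: 1611 - p = 2p + 375, so p = 412 and Q = 1199.
%ΔQ = (1199 − 1641) / 1641 × 100 = -26.93%.

-26.93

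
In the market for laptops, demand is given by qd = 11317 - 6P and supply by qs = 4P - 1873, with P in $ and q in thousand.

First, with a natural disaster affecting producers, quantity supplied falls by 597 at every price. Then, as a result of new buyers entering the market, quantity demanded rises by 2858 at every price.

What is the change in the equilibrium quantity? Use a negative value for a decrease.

Initially, 11317 - 6P = 4P - 1873, so 13190 = 10P and P = 1319, q = 3403.
With the change applied: demand qd = 14175 - 6P, supply qs = 4P - 2470.
Clearing the new market: 14175 - 6P = 4P - 2470, so P = 1664.5 and q = 4188.
Δq = 4188 − 3403 = +785.

+785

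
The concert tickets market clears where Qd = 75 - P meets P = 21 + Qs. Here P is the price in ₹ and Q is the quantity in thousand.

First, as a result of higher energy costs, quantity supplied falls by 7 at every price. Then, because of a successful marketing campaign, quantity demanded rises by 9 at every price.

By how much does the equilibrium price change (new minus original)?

Initially, 75 - P = P - 21, so 96 = 2P and P = 48, Q = 27.
With the change applied: demand Qd = 84 - P, supply Qs = P - 28.
Clearing the new market: 84 - P = P - 28, so P = 56 and Q = 28.
ΔP = 56 − 48 = +8.

+8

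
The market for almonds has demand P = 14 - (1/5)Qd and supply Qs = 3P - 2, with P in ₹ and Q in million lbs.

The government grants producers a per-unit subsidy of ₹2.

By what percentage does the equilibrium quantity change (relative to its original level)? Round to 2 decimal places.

+15.00

Solve the original market: 70 - 5P = 3P - 2, hence P = 9 and Q = 25.
Since sellers receive the price plus the subsidy, the effective supply curve becomes Qs = 3P + 4.
Equate the new curves: 70 - 5P = 3P + 4, giving 66 = 8P, P = 8.25, Q = 28.75.
%ΔQ = (28.75 − 25) / 25 × 100 = +15.00%.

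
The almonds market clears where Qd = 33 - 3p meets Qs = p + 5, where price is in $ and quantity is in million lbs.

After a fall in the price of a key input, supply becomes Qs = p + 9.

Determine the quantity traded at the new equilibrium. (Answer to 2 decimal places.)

15.00

Initially, 33 - 3p = p + 5, so 28 = 4p and p = 7, Q = 12.
The shock moves the curves to Qd = 33 - 3p and Qs = p + 9.
New equilibrium: 33 - 3p = p + 9 ⇒ 24 = 4p ⇒ p = 6, Q = 15.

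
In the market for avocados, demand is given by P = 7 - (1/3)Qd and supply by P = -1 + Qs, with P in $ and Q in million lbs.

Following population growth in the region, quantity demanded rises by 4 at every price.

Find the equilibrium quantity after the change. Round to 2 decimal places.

Solve the original market: 21 - 3P = P + 1, hence P = 5 and Q = 6.
After the shift, demand is Qd = 25 - 3P and supply is Qs = P + 1.
New equilibrium: 25 - 3P = P + 1 ⇒ 24 = 4P ⇒ P = 6, Q = 7.

7.00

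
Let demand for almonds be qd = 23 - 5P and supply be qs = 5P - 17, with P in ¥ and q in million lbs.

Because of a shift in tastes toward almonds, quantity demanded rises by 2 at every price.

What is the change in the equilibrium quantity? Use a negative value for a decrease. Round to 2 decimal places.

+1.00

Original equilibrium: 23 - 5P = 5P - 17 gives 40 = 10P, so P = 4 and q = 3.
The new curves are qd = 25 - 5P (demand) and qs = 5P - 17 (supply).
New equilibrium: 25 - 5P = 5P - 17 ⇒ 42 = 10P ⇒ P = 4.2, q = 4.
Δq = 4 − 3 = +1.00.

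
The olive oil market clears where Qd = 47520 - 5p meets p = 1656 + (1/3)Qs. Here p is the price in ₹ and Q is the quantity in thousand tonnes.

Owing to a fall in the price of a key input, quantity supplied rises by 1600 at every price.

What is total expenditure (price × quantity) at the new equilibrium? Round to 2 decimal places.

Original equilibrium: 47520 - 5p = 3p - 4968 gives 52488 = 8p, so p = 6561 and Q = 14715.
With the change applied: demand Qd = 47520 - 5p, supply Qs = 3p - 3368.
New equilibrium: 47520 - 5p = 3p - 3368 ⇒ 50888 = 8p ⇒ p = 6361, Q = 15715.
New expenditure = 6361 × 15715 = 99963115.00.

99963115.00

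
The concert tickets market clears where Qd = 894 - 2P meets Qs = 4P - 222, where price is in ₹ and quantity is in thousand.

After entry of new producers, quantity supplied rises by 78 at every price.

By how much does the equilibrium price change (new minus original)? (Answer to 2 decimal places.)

-13.00

Original equilibrium: 894 - 2P = 4P - 222 gives 1116 = 6P, so P = 186 and Q = 522.
After the shift, demand is Qd = 894 - 2P and supply is Qs = 4P - 144.
Equate the new curves: 894 - 2P = 4P - 144, giving 1038 = 6P, P = 173, Q = 548.
ΔP = 173 − 186 = -13.00.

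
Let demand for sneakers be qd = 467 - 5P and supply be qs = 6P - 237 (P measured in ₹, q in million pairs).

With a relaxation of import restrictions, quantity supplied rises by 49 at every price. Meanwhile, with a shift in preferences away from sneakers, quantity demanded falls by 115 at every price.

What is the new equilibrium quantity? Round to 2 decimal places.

106.55

Initially, 467 - 5P = 6P - 237, so 704 = 11P and P = 64, q = 147.
With the change applied: demand qd = 352 - 5P, supply qs = 6P - 188.
Setting them equal: 352 - 5P = 6P - 188 → 540 = 11P, so P = 540/11 ≈ 49.0909 and q = 1172/11 ≈ 106.5455.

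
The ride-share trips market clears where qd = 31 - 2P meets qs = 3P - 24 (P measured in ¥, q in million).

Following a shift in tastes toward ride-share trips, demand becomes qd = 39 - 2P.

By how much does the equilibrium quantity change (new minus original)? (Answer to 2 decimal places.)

+4.80

Solve the original market: 31 - 2P = 3P - 24, hence P = 11 and q = 9.
After the shift, demand is qd = 39 - 2P and supply is qs = 3P - 24.
Clearing the new market: 39 - 2P = 3P - 24, so P = 12.6 and q = 13.8.
Δq = 13.8 − 9 = +4.80.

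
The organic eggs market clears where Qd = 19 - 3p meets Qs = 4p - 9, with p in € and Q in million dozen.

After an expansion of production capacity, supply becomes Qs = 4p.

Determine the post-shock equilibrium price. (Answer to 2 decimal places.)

2.71

Original equilibrium: 19 - 3p = 4p - 9 gives 28 = 7p, so p = 4 and Q = 7.
The shock moves the curves to Qd = 19 - 3p and Qs = 4p.
Setting them equal: 19 - 3p = 4p → 19 = 7p, so p = 19/7 ≈ 2.7143 and Q = 76/7 ≈ 10.8571.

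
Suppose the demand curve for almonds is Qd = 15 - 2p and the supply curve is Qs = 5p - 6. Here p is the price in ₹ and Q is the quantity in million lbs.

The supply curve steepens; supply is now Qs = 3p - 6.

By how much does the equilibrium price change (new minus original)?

Solve the original market: 15 - 2p = 5p - 6, hence p = 3 and Q = 9.
The new curves are Qd = 15 - 2p (demand) and Qs = 3p - 6 (supply).
Clearing the new market: 15 - 2p = 3p - 6, so p = 4.2 and Q = 6.6.
Δp = 4.2 − 3 = +1.2.

+1.2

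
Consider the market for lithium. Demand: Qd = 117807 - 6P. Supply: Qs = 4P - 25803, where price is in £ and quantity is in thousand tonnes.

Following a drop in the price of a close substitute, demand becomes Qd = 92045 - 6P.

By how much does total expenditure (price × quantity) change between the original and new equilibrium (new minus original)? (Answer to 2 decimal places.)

-202953551.24

Before the shock: 117807 - 6P = 4P - 25803 ⇒ 143610 = 10P ⇒ P = 14361, Q = 31641.
The new curves are Qd = 92045 - 6P (demand) and Qs = 4P - 25803 (supply).
New equilibrium: 92045 - 6P = 4P - 25803 ⇒ 117848 = 10P ⇒ P = 11784.8, Q = 21336.2.
Expenditure moves from 14361×31641 = 454396401 to 11784.8×21336.2 = 251442849.76; change = -202953551.24.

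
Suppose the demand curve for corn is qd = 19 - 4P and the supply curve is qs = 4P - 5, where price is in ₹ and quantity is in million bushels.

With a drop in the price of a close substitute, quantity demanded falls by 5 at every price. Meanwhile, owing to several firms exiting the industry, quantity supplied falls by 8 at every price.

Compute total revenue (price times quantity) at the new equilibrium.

1.6875

Before the shock: 19 - 4P = 4P - 5 ⇒ 24 = 8P ⇒ P = 3, q = 7.
After the shift, demand is qd = 14 - 4P and supply is qs = 4P - 13.
Clearing the new market: 14 - 4P = 4P - 13, so P = 3.375 and q = 0.5.
New expenditure = 3.375 × 0.5 = 1.6875.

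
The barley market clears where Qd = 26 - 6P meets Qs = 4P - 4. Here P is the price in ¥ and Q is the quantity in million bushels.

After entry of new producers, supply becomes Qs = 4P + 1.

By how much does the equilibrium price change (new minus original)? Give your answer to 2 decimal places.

Solve the original market: 26 - 6P = 4P - 4, hence P = 3 and Q = 8.
After the shift, demand is Qd = 26 - 6P and supply is Qs = 4P + 1.
Equate the new curves: 26 - 6P = 4P + 1, giving 25 = 10P, P = 2.5, Q = 11.
ΔP = 2.5 − 3 = -0.50.

-0.50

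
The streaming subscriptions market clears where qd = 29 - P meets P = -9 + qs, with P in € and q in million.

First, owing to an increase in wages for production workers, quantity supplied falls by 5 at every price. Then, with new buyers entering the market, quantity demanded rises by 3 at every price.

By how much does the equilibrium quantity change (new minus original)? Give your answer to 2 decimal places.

Solve the original market: 29 - P = P + 9, hence P = 10 and q = 19.
The shock moves the curves to qd = 32 - P and qs = P + 4.
Setting them equal: 32 - P = P + 4 → 28 = 2P, so P = 14 and q = 18.
Δq = 18 − 19 = -1.00.

-1.00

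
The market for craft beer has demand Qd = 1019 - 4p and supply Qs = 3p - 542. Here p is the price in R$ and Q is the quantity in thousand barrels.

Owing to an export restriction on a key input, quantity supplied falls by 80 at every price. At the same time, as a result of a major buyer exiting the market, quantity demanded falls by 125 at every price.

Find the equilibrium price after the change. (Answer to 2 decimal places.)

Before the shock: 1019 - 4p = 3p - 542 ⇒ 1561 = 7p ⇒ p = 223, Q = 127.
The new curves are Qd = 894 - 4p (demand) and Qs = 3p - 622 (supply).
Clearing the new market: 894 - 4p = 3p - 622, so p = 1516/7 ≈ 216.5714 and Q = 194/7 ≈ 27.7143.

216.57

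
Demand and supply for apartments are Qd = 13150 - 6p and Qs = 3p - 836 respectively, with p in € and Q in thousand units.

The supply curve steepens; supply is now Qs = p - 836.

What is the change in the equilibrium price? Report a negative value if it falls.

+444

Solve the original market: 13150 - 6p = 3p - 836, hence p = 1554 and Q = 3826.
The new curves are Qd = 13150 - 6p (demand) and Qs = p - 836 (supply).
Equate the new curves: 13150 - 6p = p - 836, giving 13986 = 7p, p = 1998, Q = 1162.
Δp = 1998 − 1554 = +444.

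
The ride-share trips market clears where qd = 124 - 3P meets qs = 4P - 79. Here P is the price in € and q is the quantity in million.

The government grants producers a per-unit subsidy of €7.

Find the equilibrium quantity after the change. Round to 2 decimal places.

49.00

Before the shock: 124 - 3P = 4P - 79 ⇒ 203 = 7P ⇒ P = 29, q = 37.
Since sellers receive the price plus the subsidy, the effective supply curve becomes qs = 4P - 51.
Setting them equal: 124 - 3P = 4P - 51 → 175 = 7P, so P = 25 and q = 49.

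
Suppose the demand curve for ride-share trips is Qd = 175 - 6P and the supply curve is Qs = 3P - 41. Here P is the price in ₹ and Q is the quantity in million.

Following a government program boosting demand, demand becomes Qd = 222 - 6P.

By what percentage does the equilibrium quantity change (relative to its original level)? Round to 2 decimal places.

Solve the original market: 175 - 6P = 3P - 41, hence P = 24 and Q = 31.
The shock moves the curves to Qd = 222 - 6P and Qs = 3P - 41.
Equate the new curves: 222 - 6P = 3P - 41, giving 263 = 9P, P = 263/9 ≈ 29.2222, Q = 140/3 ≈ 46.6667.
%ΔQ = (46.6667 − 31) / 31 × 100 = +50.54%.

+50.54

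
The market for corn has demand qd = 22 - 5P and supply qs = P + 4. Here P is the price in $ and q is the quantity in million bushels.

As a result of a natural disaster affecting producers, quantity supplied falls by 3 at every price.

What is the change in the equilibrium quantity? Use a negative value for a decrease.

Initially, 22 - 5P = P + 4, so 18 = 6P and P = 3, q = 7.
After the shift, demand is qd = 22 - 5P and supply is qs = P + 1.
Setting them equal: 22 - 5P = P + 1 → 21 = 6P, so P = 3.5 and q = 4.5.
Δq = 4.5 − 7 = -2.5.

-2.5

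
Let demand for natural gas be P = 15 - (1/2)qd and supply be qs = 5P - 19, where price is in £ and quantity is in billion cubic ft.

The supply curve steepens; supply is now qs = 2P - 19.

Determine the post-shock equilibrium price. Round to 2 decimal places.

12.25

Initially, 30 - 2P = 5P - 19, so 49 = 7P and P = 7, q = 16.
The new curves are qd = 30 - 2P (demand) and qs = 2P - 19 (supply).
Equate the new curves: 30 - 2P = 2P - 19, giving 49 = 4P, P = 12.25, q = 5.5.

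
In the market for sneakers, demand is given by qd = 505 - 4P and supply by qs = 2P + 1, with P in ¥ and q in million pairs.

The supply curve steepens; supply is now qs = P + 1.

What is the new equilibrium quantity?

101.8

Initially, 505 - 4P = 2P + 1, so 504 = 6P and P = 84, q = 169.
The new curves are qd = 505 - 4P (demand) and qs = P + 1 (supply).
New equilibrium: 505 - 4P = P + 1 ⇒ 504 = 5P ⇒ P = 100.8, q = 101.8.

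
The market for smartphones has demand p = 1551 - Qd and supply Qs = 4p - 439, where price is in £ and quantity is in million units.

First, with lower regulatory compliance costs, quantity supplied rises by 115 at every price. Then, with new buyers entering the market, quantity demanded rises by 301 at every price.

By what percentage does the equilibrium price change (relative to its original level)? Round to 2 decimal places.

+9.35

Initially, 1551 - p = 4p - 439, so 1990 = 5p and p = 398, Q = 1153.
After the shift, demand is Qd = 1852 - p and supply is Qs = 4p - 324.
New equilibrium: 1852 - p = 4p - 324 ⇒ 2176 = 5p ⇒ p = 435.2, Q = 1416.8.
%Δp = (435.2 − 398) / 398 × 100 = +9.35%.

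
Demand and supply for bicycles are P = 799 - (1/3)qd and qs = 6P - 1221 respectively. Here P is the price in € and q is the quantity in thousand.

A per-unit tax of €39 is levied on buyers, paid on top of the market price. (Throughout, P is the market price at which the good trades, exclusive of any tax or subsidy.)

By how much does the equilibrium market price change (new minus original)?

-13

Initially, 2397 - 3P = 6P - 1221, so 3618 = 9P and P = 402, q = 1191.
Since buyers pay the price plus the tax, the effective demand curve becomes qd = 2280 - 3P.
New equilibrium: 2280 - 3P = 6P - 1221 ⇒ 3501 = 9P ⇒ P = 389, q = 1113.
ΔP = 389 − 402 = -13.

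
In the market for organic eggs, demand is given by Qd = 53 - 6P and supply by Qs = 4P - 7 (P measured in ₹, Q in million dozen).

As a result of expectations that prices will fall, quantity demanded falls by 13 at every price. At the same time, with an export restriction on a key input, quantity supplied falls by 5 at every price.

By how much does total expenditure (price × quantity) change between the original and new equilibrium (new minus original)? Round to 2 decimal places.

Initially, 53 - 6P = 4P - 7, so 60 = 10P and P = 6, Q = 17.
After the shift, demand is Qd = 40 - 6P and supply is Qs = 4P - 12.
Equate the new curves: 40 - 6P = 4P - 12, giving 52 = 10P, P = 5.2, Q = 8.8.
Expenditure moves from 6×17 = 102 to 5.2×8.8 = 45.76; change = -56.24.

-56.24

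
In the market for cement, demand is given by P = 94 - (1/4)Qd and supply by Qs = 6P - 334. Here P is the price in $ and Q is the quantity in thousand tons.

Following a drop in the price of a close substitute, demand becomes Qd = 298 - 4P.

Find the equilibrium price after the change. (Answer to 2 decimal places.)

63.20

Solve the original market: 376 - 4P = 6P - 334, hence P = 71 and Q = 92.
After the shift, demand is Qd = 298 - 4P and supply is Qs = 6P - 334.
New equilibrium: 298 - 4P = 6P - 334 ⇒ 632 = 10P ⇒ P = 63.2, Q = 45.2.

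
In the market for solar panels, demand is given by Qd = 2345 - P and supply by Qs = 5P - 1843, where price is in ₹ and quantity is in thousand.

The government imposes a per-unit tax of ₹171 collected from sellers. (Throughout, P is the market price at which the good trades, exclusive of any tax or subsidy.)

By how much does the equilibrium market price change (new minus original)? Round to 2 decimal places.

+142.50

Initially, 2345 - P = 5P - 1843, so 4188 = 6P and P = 698, Q = 1647.
Since sellers keep the price net of the tax, the effective supply curve becomes Qs = 5P - 2698.
Clearing the new market: 2345 - P = 5P - 2698, so P = 840.5 and Q = 1504.5.
ΔP = 840.5 − 698 = +142.50.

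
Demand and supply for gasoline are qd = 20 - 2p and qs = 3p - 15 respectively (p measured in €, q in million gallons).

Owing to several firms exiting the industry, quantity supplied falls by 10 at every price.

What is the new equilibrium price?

9

Initially, 20 - 2p = 3p - 15, so 35 = 5p and p = 7, q = 6.
After the shift, demand is qd = 20 - 2p and supply is qs = 3p - 25.
Setting them equal: 20 - 2p = 3p - 25 → 45 = 5p, so p = 9 and q = 2.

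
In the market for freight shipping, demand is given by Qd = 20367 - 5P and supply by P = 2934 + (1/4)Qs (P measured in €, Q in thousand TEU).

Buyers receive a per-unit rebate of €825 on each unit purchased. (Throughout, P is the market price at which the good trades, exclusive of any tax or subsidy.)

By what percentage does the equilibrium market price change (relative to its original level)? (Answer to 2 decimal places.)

Original equilibrium: 20367 - 5P = 4P - 11736 gives 32103 = 9P, so P = 3567 and Q = 2532.
Since buyers' out-of-pocket price is the market price minus the rebate, the effective demand curve becomes Qd = 24492 - 5P.
New equilibrium: 24492 - 5P = 4P - 11736 ⇒ 36228 = 9P ⇒ P = 12076/3 ≈ 4025.3333, Q = 13096/3 ≈ 4365.3333.
%ΔP = (4025.3333 − 3567) / 3567 × 100 = +12.85%.

+12.85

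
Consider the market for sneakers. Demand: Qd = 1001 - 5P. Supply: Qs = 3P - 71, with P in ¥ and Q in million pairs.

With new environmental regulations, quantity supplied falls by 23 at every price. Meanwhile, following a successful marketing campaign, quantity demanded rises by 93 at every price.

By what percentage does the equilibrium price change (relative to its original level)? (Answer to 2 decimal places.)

Before the shock: 1001 - 5P = 3P - 71 ⇒ 1072 = 8P ⇒ P = 134, Q = 331.
With the change applied: demand Qd = 1094 - 5P, supply Qs = 3P - 94.
Setting them equal: 1094 - 5P = 3P - 94 → 1188 = 8P, so P = 148.5 and Q = 351.5.
%ΔP = (148.5 − 134) / 134 × 100 = +10.82%.

+10.82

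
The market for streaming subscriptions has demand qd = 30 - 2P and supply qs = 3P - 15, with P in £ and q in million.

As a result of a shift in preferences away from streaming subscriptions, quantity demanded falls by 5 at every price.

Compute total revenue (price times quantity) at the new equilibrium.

72

Before the shock: 30 - 2P = 3P - 15 ⇒ 45 = 5P ⇒ P = 9, q = 12.
After the shift, demand is qd = 25 - 2P and supply is qs = 3P - 15.
Clearing the new market: 25 - 2P = 3P - 15, so P = 8 and q = 9.
New expenditure = 8 × 9 = 72.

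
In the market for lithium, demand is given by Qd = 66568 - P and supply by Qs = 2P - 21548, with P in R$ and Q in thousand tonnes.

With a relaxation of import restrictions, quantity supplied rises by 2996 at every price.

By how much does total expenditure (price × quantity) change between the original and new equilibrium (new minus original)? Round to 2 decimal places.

-8810903.11

Before the shock: 66568 - P = 2P - 21548 ⇒ 88116 = 3P ⇒ P = 29372, Q = 37196.
The shock moves the curves to Qd = 66568 - P and Qs = 2P - 18552.
Clearing the new market: 66568 - P = 2P - 18552, so P = 85120/3 ≈ 28373.3333 and Q = 114584/3 ≈ 38194.6667.
Expenditure moves from 29372×37196 = 1092520912 to 28373.3333×38194.6667 = 1083710008.8889; change = -8810903.11.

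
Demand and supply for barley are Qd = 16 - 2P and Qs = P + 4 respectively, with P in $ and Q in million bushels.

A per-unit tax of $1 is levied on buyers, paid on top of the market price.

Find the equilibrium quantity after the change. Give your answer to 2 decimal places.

7.33

Initially, 16 - 2P = P + 4, so 12 = 3P and P = 4, Q = 8.
Since buyers pay the price plus the tax, the effective demand curve becomes Qd = 14 - 2P.
Clearing the new market: 14 - 2P = P + 4, so P = 10/3 ≈ 3.3333 and Q = 22/3 ≈ 7.3333.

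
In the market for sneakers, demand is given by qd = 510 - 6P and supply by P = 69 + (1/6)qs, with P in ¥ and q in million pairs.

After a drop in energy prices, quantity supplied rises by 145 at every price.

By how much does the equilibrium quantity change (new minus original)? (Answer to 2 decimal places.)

+72.50

Solve the original market: 510 - 6P = 6P - 414, hence P = 77 and q = 48.
The new curves are qd = 510 - 6P (demand) and qs = 6P - 269 (supply).
Setting them equal: 510 - 6P = 6P - 269 → 779 = 12P, so P = 779/12 ≈ 64.9167 and q = 120.5.
Δq = 120.5 − 48 = +72.50.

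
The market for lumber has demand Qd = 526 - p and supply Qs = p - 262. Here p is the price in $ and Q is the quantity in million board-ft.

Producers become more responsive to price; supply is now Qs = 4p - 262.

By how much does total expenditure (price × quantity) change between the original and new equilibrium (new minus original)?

+6051.84

Original equilibrium: 526 - p = p - 262 gives 788 = 2p, so p = 394 and Q = 132.
The new curves are Qd = 526 - p (demand) and Qs = 4p - 262 (supply).
Equate the new curves: 526 - p = 4p - 262, giving 788 = 5p, p = 157.6, Q = 368.4.
Expenditure moves from 394×132 = 52008 to 157.6×368.4 = 58059.84; change = +6051.84.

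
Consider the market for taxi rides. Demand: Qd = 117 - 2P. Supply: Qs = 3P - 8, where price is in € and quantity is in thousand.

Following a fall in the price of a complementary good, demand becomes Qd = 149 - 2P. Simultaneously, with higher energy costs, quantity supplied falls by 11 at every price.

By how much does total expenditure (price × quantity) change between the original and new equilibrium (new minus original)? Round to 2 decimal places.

+1073.48

Original equilibrium: 117 - 2P = 3P - 8 gives 125 = 5P, so P = 25 and Q = 67.
The shock moves the curves to Qd = 149 - 2P and Qs = 3P - 19.
Clearing the new market: 149 - 2P = 3P - 19, so P = 33.6 and Q = 81.8.
Expenditure moves from 25×67 = 1675 to 33.6×81.8 = 2748.48; change = +1073.48.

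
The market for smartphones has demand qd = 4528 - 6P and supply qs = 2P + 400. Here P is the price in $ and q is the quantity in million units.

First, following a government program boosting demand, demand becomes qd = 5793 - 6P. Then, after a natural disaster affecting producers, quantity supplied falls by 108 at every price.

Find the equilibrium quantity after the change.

1667.25

Before the shock: 4528 - 6P = 2P + 400 ⇒ 4128 = 8P ⇒ P = 516, q = 1432.
The new curves are qd = 5793 - 6P (demand) and qs = 2P + 292 (supply).
New equilibrium: 5793 - 6P = 2P + 292 ⇒ 5501 = 8P ⇒ P = 687.625, q = 1667.25.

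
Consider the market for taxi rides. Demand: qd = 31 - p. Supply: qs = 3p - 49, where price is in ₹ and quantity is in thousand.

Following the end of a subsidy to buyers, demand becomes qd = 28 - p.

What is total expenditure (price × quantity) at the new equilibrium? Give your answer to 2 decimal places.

168.44

Before the shock: 31 - p = 3p - 49 ⇒ 80 = 4p ⇒ p = 20, q = 11.
The shock moves the curves to qd = 28 - p and qs = 3p - 49.
New equilibrium: 28 - p = 3p - 49 ⇒ 77 = 4p ⇒ p = 19.25, q = 8.75.
New expenditure = 19.25 × 8.75 = 168.44.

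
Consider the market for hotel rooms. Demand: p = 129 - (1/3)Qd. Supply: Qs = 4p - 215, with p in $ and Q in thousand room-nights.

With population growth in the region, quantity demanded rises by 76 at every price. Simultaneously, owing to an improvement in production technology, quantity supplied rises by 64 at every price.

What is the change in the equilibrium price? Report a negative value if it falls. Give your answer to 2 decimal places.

+1.71

Original equilibrium: 387 - 3p = 4p - 215 gives 602 = 7p, so p = 86 and Q = 129.
With the change applied: demand Qd = 463 - 3p, supply Qs = 4p - 151.
Clearing the new market: 463 - 3p = 4p - 151, so p = 614/7 ≈ 87.7143 and Q = 1399/7 ≈ 199.8571.
Δp = 87.7143 − 86 = +1.71.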